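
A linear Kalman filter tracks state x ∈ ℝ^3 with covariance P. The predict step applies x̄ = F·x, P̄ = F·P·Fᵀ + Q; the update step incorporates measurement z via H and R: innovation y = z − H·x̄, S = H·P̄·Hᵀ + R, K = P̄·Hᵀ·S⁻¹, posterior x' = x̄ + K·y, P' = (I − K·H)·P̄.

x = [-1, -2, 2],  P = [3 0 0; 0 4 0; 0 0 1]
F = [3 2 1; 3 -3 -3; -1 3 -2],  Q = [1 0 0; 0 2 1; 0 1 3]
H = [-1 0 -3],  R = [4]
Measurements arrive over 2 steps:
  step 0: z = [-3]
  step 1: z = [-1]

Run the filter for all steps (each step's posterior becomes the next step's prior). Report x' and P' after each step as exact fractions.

step 0: x̄ = F·x = [-5, -3, -9]
step 0: P̄ = F·P·Fᵀ + Q = [45 0 13; 0 74 -38; 13 -38 46]
step 0: y = z − H·x̄ = [-35]
step 0: S = H·P̄·Hᵀ + R = [541]
step 0: K = P̄·Hᵀ·S⁻¹ = [-84/541; 114/541; -151/541]
step 0: x' = x̄ + K·y = [235/541, -5613/541, 416/541]
step 0: P' = (I − K·H)·P̄ = [17289/541 9576/541 -5651/541; 9576/541 27038/541 -3344/541; -5651/541 -3344/541 2085/541]
step 1: x̄ = F·x = [-10105/541, 16296/541, -17906/541]
step 1: P̄ = F·P·Fᵀ + Q = [334009/541 22392/541 216124/541; 22392/541 287948/541 -140261/541; 216124/541 -140261/541 230662/541]
step 1: y = z − H·x̄ = [-64364/541]
step 1: S = H·P̄·Hᵀ + R = [3708875/541]
step 1: K = P̄·Hᵀ·S⁻¹ = [-982381/3708875; 398391/3708875; -181622/741775]
step 1: x' = x̄ + K·y = [47600349/3708875, 64321236/3708875, -2943262/741775]
step 1: P' = (I − K·H)·P̄ = [505961554/3708875 876933231/3708875 -33468802/741775; 876933231/3708875 1680679759/3708875 -58568453/741775; -33468802/741775 -58568453/741775 2279686/148355]

step 0: x' = [235/541, -5613/541, 416/541], P' = [17289/541 9576/541 -5651/541; 9576/541 27038/541 -3344/541; -5651/541 -3344/541 2085/541]
step 1: x' = [47600349/3708875, 64321236/3708875, -2943262/741775], P' = [505961554/3708875 876933231/3708875 -33468802/741775; 876933231/3708875 1680679759/3708875 -58568453/741775; -33468802/741775 -58568453/741775 2279686/148355]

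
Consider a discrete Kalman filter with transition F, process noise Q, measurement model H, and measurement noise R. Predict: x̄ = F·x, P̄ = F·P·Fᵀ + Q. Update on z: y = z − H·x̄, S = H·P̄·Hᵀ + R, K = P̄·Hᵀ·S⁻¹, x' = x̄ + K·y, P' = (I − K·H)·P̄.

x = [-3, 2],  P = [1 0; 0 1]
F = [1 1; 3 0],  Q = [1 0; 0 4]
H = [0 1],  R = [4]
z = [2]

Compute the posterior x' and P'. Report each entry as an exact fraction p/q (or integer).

x' = [16/17, -10/17]
P' = [42/17 12/17; 12/17 52/17]

x̄ = F·x = [-1, -9]
P̄ = F·P·Fᵀ + Q = [3 3; 3 13]
y = z − H·x̄ = [11]
S = H·P̄·Hᵀ + R = [17]
K = P̄·Hᵀ·S⁻¹ = [3/17; 13/17]
x' = x̄ + K·y = [16/17, -10/17]
P' = (I − K·H)·P̄ = [42/17 12/17; 12/17 52/17]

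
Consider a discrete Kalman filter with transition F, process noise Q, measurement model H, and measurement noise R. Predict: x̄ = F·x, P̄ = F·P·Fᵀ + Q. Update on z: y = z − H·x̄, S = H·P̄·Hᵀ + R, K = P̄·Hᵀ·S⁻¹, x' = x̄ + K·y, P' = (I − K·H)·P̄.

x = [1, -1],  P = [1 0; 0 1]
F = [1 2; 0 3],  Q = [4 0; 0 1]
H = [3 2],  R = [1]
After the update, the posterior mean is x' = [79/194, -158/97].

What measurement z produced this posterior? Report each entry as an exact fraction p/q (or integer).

z = [-2]

x̄ = F·x = [-1, -3]
P̄ = F·P·Fᵀ + Q = [9 6; 6 10]
S = H·P̄·Hᵀ + R = [194]
K = P̄·Hᵀ·S⁻¹ = [39/194; 19/97]
x' − x̄ = [273/194, 133/97] = K·y
y = (KᵀK)⁻¹·Kᵀ·(x' − x̄) = [7]
z = y + H·x̄ = [7] + [-9] = [-2]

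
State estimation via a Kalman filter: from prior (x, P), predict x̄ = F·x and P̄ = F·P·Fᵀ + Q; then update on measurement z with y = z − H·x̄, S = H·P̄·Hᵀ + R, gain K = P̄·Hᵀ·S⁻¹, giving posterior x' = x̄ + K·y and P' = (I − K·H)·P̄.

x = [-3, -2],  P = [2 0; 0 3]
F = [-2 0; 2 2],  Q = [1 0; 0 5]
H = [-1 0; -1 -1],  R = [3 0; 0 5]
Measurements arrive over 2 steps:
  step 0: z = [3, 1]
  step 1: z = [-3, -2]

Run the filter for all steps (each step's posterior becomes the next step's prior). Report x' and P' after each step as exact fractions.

step 0: x' = [-39/55, -61/55], P' = [618/275 -603/275; -603/275 1663/275]
step 1: x' = [3292/1143, -4883/3429], P' = [23470/11049 -56975/33147; -56975/33147 538525/99441]

step 0: x̄ = F·x = [6, -10]
step 0: P̄ = F·P·Fᵀ + Q = [9 -8; -8 25]
step 0: y = z − H·x̄ = [9, -3]
step 0: S = H·P̄·Hᵀ + R = [12 1; 1 23]
step 0: K = P̄·Hᵀ·S⁻¹ = [-206/275 -3/275; 201/275 -212/275]
step 0: x' = x̄ + K·y = [-39/55, -61/55]
step 0: P' = (I − K·H)·P̄ = [618/275 -603/275; -603/275 1663/275]
step 1: x̄ = F·x = [78/55, -40/11]
step 1: P̄ = F·P·Fᵀ + Q = [2747/275 -12/55; -12/55 227/11]
step 1: y = z − H·x̄ = [-87/55, -232/55]
step 1: S = H·P̄·Hᵀ + R = [3572/275 2687/275; 2687/275 9677/275]
step 1: K = P̄·Hᵀ·S⁻¹ = [-23470/33147 -2687/33147; 56975/99441 -73520/99441]
step 1: x' = x̄ + K·y = [3292/1143, -4883/3429]
step 1: P' = (I − K·H)·P̄ = [23470/11049 -56975/33147; -56975/33147 538525/99441]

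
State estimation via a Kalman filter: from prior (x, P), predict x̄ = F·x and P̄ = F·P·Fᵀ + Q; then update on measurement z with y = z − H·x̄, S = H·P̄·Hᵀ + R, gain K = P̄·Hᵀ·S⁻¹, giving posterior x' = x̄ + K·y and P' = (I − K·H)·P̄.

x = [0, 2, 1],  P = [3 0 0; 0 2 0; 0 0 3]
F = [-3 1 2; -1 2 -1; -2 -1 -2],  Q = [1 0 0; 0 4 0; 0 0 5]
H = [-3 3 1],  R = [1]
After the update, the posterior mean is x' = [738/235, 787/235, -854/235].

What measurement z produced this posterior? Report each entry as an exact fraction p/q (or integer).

x̄ = F·x = [4, 3, -4]
P̄ = F·P·Fᵀ + Q = [42 7 4; 7 18 8; 4 8 31]
S = H·P̄·Hᵀ + R = [470]
K = P̄·Hᵀ·S⁻¹ = [-101/470; 41/470; 43/470]
x' − x̄ = [-202/235, 82/235, 86/235] = K·y
y = (KᵀK)⁻¹·Kᵀ·(x' − x̄) = [4]
z = y + H·x̄ = [4] + [-7] = [-3]

z = [-3]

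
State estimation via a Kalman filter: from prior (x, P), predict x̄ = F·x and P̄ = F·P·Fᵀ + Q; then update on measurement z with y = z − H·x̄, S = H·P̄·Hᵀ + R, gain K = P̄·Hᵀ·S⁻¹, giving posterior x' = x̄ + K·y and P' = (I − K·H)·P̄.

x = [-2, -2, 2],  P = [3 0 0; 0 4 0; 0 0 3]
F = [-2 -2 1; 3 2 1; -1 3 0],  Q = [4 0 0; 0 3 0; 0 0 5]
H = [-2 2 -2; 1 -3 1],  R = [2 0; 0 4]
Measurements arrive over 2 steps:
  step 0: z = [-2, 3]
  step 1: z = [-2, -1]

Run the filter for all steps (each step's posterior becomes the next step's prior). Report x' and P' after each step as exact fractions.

step 0: x' = [40143/8192, -16255/16384, -79423/16384], P' = [58487/4096 -2983/8192 -119911/8192; -2983/8192 16855/16384 26263/16384; -119911/8192 26263/16384 277335/16384]
step 1: x' = [1649526329/861614791, 626563845/861614791, -261818349/861614791], P' = [3129853781/861614791 124279341/861614791 -2786597386/861614791; 124279341/861614791 869422487/861614791 926208660/861614791; -2786597386/861614791 926208660/861614791 4093615666/861614791]

step 0: x̄ = F·x = [10, -8, -4]
step 0: P̄ = F·P·Fᵀ + Q = [35 -31 -18; -31 49 15; -18 15 44]
step 0: y = z − H·x̄ = [26, -27]
step 0: S = H·P̄·Hᵀ + R = [498 -508; -508 584]
step 0: K = P̄·Hᵀ·S⁻¹ = [-23/4096 1503/8192; -1721/8192 -7567/16384; -5625/8192 -10319/16384]
step 0: x' = x̄ + K·y = [40143/8192, -16255/16384, -79423/16384]
step 0: P' = (I − K·H)·P̄ = [58487/4096 -2983/8192 -119911/8192; -2983/8192 16855/16384 26263/16384; -119911/8192 26263/16384 277335/16384]
step 1: x̄ = F·x = [-207485/16384, 128925/16384, -129051/16384]
step 1: P̄ = F·P·Fᵀ + Q = [2152591/16384 -1373935/16384 709241/16384; -1373935/16384 1093967/16384 -323865/16384; 709241/16384 -323865/16384 503359/16384]
step 1: y = z − H·x̄ = [-481845/8192, 706927/16384]
step 1: S = H·P̄·Hᵀ + R = [8572191/4096 -14147533/8192; -14147533/8192 24172471/16384]
step 1: K = P̄·Hᵀ·S⁻¹ = [-218977054/861614791 -7395407/861614791; -181065514/861614791 -389444865/861614791; -380809620/861614791 -367901925/861614791]
step 1: x' = x̄ + K·y = [1649526329/861614791, 626563845/861614791, -261818349/861614791]
step 1: P' = (I − K·H)·P̄ = [3129853781/861614791 124279341/861614791 -2786597386/861614791; 124279341/861614791 869422487/861614791 926208660/861614791; -2786597386/861614791 926208660/861614791 4093615666/861614791]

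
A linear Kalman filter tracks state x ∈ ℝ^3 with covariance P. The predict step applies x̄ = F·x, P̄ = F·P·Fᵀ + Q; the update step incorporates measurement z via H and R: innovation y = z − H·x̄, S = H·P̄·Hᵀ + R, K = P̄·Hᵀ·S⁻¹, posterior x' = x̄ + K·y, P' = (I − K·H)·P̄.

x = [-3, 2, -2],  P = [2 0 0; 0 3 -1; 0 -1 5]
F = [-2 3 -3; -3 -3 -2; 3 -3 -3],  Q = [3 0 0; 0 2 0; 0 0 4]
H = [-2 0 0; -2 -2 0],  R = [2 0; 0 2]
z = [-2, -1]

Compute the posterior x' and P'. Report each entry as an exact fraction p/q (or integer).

x̄ = F·x = [18, 7, -9]
P̄ = F·P·Fᵀ + Q = [101 12 6; 12 55 24; 6 24 76]
y = z − H·x̄ = [34, 49]
S = H·P̄·Hᵀ + R = [406 452; 452 722]
K = P̄·Hᵀ·S⁻¹ = [-10923/22207 -113/22207; 10810/22207 -10889/22207; 4614/22207 -4734/22207]
x' = x̄ + K·y = [22807/22207, -10572/22207, -274953/22207]
P' = (I − K·H)·P̄ = [10923/22207 -10810/22207 -4614/22207; -10810/22207 21699/22207 9348/22207; -4614/22207 9348/22207 1459060/22207]

x' = [22807/22207, -10572/22207, -274953/22207]
P' = [10923/22207 -10810/22207 -4614/22207; -10810/22207 21699/22207 9348/22207; -4614/22207 9348/22207 1459060/22207]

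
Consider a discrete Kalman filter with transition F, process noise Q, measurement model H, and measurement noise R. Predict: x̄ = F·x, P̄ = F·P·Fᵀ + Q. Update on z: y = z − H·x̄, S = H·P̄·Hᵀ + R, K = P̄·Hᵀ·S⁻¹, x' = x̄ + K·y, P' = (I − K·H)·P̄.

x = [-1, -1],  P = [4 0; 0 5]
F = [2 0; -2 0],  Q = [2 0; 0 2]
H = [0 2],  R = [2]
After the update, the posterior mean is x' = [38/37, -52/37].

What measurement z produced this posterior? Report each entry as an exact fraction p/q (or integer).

x̄ = F·x = [-2, 2]
P̄ = F·P·Fᵀ + Q = [18 -16; -16 18]
S = H·P̄·Hᵀ + R = [74]
K = P̄·Hᵀ·S⁻¹ = [-16/37; 18/37]
x' − x̄ = [112/37, -126/37] = K·y
y = (KᵀK)⁻¹·Kᵀ·(x' − x̄) = [-7]
z = y + H·x̄ = [-7] + [4] = [-3]

z = [-3]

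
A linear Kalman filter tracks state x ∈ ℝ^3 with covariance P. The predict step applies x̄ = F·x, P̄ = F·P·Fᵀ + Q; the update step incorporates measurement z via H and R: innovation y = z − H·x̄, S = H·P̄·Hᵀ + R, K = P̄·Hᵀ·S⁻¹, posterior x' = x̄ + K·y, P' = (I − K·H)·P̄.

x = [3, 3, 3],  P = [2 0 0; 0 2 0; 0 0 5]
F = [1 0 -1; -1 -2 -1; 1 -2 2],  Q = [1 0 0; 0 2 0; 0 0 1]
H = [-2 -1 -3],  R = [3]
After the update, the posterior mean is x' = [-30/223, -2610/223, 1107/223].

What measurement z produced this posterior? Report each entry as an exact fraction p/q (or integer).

x̄ = F·x = [0, -12, 3]
P̄ = F·P·Fᵀ + Q = [8 3 -8; 3 17 -4; -8 -4 31]
S = H·P̄·Hᵀ + R = [223]
K = P̄·Hᵀ·S⁻¹ = [5/223; -11/223; -73/223]
x' − x̄ = [-30/223, 66/223, 438/223] = K·y
y = (KᵀK)⁻¹·Kᵀ·(x' − x̄) = [-6]
z = y + H·x̄ = [-6] + [3] = [-3]

z = [-3]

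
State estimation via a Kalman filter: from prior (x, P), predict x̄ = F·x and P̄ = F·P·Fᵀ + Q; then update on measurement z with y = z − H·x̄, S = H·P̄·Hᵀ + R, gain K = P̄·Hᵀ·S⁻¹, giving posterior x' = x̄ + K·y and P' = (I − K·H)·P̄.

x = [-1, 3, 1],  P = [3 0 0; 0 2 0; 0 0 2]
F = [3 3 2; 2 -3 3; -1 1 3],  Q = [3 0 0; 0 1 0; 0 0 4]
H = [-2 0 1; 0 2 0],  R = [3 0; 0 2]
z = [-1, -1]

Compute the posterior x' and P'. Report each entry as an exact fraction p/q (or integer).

x̄ = F·x = [8, -8, 7]
P̄ = F·P·Fᵀ + Q = [56 12 9; 12 49 6; 9 6 27]
y = z − H·x̄ = [8, 15]
S = H·P̄·Hᵀ + R = [218 -36; -36 198]
K = P̄·Hᵀ·S⁻¹ = [-1085/2326 127/3489; -1/1163 5179/10467; 123/2326 245/3489]
x' = x̄ + K·y = [5599/1163, -2041/3489, 9858/1163]
P' = (I − K·H)·P̄ = [16469/2326 127/3489 29683/2326; 127/3489 5179/10467 245/3489; 29683/2326 245/3489 59735/2326]

x' = [5599/1163, -2041/3489, 9858/1163]
P' = [16469/2326 127/3489 29683/2326; 127/3489 5179/10467 245/3489; 29683/2326 245/3489 59735/2326]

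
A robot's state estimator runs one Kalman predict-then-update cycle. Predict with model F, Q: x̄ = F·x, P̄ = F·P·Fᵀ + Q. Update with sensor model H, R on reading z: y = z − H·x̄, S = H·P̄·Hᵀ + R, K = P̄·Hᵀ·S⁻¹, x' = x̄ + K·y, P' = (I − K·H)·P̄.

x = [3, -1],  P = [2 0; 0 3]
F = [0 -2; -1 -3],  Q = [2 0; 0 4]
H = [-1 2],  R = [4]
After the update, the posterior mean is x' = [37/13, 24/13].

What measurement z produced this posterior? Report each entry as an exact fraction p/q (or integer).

x̄ = F·x = [2, 0]
P̄ = F·P·Fᵀ + Q = [14 18; 18 33]
S = H·P̄·Hᵀ + R = [78]
K = P̄·Hᵀ·S⁻¹ = [11/39; 8/13]
x' − x̄ = [11/13, 24/13] = K·y
y = (KᵀK)⁻¹·Kᵀ·(x' − x̄) = [3]
z = y + H·x̄ = [3] + [-2] = [1]

z = [1]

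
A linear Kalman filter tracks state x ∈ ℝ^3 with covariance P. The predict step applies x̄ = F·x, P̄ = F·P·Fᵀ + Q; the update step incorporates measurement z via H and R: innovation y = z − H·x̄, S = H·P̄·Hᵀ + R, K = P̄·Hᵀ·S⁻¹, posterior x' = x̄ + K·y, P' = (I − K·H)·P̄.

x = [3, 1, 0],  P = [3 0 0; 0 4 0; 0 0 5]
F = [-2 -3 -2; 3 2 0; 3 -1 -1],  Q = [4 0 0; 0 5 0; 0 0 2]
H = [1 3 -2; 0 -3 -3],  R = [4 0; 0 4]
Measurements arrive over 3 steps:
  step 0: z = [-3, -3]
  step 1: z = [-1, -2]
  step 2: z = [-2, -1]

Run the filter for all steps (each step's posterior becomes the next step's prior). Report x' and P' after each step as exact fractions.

step 0: x̄ = F·x = [-9, 11, 8]
step 0: P̄ = F·P·Fᵀ + Q = [72 -42 4; -42 48 19; 4 19 38]
step 0: y = z − H·x̄ = [-11, 54]
step 0: S = H·P̄·Hᵀ + R = [164 -147; -147 1120]
step 0: K = P̄·Hᵀ·S⁻¹ = [-7526/23153 9582/162071; 463/1781 -1812/12467; -5991/23153 -30249/162071]
step 0: x' = x̄ + K·y = [-361709/162071, 3638/12467, 124429/162071]
step 0: P' = (I − K·H)·P̄ = [7310480/162071 -116104/12467 1496576/162071; -116104/12467 2060/959 -24364/12467; 1496576/162071 -24364/12467 357064/162071]
step 1: x̄ = F·x = [332678/162071, -990539/162071, -179550/23153]
step 1: P̄ = F·P·Fᵀ + Q = [24511320/162071 -34042672/162071 -5586976/23153; -34042672/162071 49885011/162071 8101960/23153; -5586976/23153 8101960/23153 9466694/23153]
step 1: y = z − H·x̄ = [-36832/162071, -7066309/162071]
step 1: S = H·P̄·Hᵀ + R = [10806791/162071 -2050599/162071; -2050599/162071 2066862065/162071]
step 1: K = P̄·Hᵀ·S⁻¹ = [5220339124/68895550117 7320345372/68895550117; 11908844199/68895550117 -10648080852/68895550117; -11907477133/68895550117 -12309897993/68895550117]
step 1: x' = x̄ + K·y = [-178934319490/68895550117, 40477776347/68895550117, 5138161733/68895550117]
step 1: P' = (I − K·H)·P̄ = [488062623464/68895550117 -97340437592/68895550117 87579977096/68895550117; -97340437592/68895550117 34674139332/68895550117 -20476698196/68895550117; 87579977096/68895550117 -20476698196/68895550117 36889895520/68895550117]
step 2: x̄ = F·x = [226158986473/68895550117, -455847405776/68895550117, -582418896550/68895550117]
step 2: P̄ = F·P·Fᵀ + Q = [1974293717704/68895550117 -2314567957872/68895550117 -2521893867968/68895550117; -2314567957872/68895550117 3707652667985/68895550117 3809407484840/68895550117; -2521893867968/68895550117 3809407484840/68895550117 4619528112846/68895550117]
step 2: y = z − H·x̄ = [-161245662479/68895550117, -3183694457095/68895550117]
step 2: S = H·P̄·Hᵀ + R = [4584140287981/68895550117 -2570542311789/68895550117; -2570542311789/68895550117 143789543955067/68895550117]
step 2: K = P̄·Hᵀ·S⁻¹ = [348293231701132/4735746739448159 484096934595684/4735746739448159; 820660361917189/4735746739448159 -728058065026812/4735746739448159; -818946667042663/4735746739448159 -847468087930587/4735746739448159]
step 2: x' = x̄ + K·y = [-7639765072944453/4735746739448159, 389120004215925/4735746739448159, 1044227987438076/4735746739448159]
step 2: P' = (I − K·H)·P̄ = [33382428795135864/4735746739448159 -6656036205450632/4735746739448159 6010573625989720/4735746739448159; -6656036205450632/4735746739448159 2376033165304844/4735746739448159 -1405289078602428/4735746739448159; 6010573625989720/4735746739448159 -1405289078602428/4735746739448159 2535246529176544/4735746739448159]

step 0: x' = [-361709/162071, 3638/12467, 124429/162071], P' = [7310480/162071 -116104/12467 1496576/162071; -116104/12467 2060/959 -24364/12467; 1496576/162071 -24364/12467 357064/162071]
step 1: x' = [-178934319490/68895550117, 40477776347/68895550117, 5138161733/68895550117], P' = [488062623464/68895550117 -97340437592/68895550117 87579977096/68895550117; -97340437592/68895550117 34674139332/68895550117 -20476698196/68895550117; 87579977096/68895550117 -20476698196/68895550117 36889895520/68895550117]
step 2: x' = [-7639765072944453/4735746739448159, 389120004215925/4735746739448159, 1044227987438076/4735746739448159], P' = [33382428795135864/4735746739448159 -6656036205450632/4735746739448159 6010573625989720/4735746739448159; -6656036205450632/4735746739448159 2376033165304844/4735746739448159 -1405289078602428/4735746739448159; 6010573625989720/4735746739448159 -1405289078602428/4735746739448159 2535246529176544/4735746739448159]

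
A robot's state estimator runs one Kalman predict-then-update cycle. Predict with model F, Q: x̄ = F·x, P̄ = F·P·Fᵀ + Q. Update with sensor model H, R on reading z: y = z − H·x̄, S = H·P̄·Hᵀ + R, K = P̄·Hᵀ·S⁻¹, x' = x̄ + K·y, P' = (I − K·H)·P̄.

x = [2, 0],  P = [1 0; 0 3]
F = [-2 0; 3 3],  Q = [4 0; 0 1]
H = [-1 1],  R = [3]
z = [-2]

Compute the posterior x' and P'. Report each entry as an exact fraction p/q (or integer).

x' = [-6/5, -13/5]
P' = [71/15 121/30; 121/30 371/60]

x̄ = F·x = [-4, 6]
P̄ = F·P·Fᵀ + Q = [8 -6; -6 37]
y = z − H·x̄ = [-12]
S = H·P̄·Hᵀ + R = [60]
K = P̄·Hᵀ·S⁻¹ = [-7/30; 43/60]
x' = x̄ + K·y = [-6/5, -13/5]
P' = (I − K·H)·P̄ = [71/15 121/30; 121/30 371/60]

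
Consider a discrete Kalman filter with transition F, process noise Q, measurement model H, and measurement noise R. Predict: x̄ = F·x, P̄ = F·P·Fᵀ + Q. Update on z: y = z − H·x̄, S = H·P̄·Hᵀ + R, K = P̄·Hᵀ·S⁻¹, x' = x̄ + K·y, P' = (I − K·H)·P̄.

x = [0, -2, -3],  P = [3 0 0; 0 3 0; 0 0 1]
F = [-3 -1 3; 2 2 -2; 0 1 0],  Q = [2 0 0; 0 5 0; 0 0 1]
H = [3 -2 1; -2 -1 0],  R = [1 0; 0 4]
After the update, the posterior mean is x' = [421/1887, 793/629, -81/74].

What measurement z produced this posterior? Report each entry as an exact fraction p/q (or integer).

z = [-3, -3]

x̄ = F·x = [-7, 2, -2]
P̄ = F·P·Fᵀ + Q = [41 -30 -3; -30 33 6; -3 6 4]
S = H·P̄·Hᵀ + R = [824 -210; -210 81]
K = P̄·Hᵀ·S⁻¹ = [305/1887 -1262/5661; -180/629 -257/629; -9/148 -35/222]
x' − x̄ = [13630/1887, -465/629, 67/74] = K·y
y = (KᵀK)⁻¹·Kᵀ·(x' − x̄) = [24, -15]
z = y + H·x̄ = [24, -15] + [-27, 12] = [-3, -3]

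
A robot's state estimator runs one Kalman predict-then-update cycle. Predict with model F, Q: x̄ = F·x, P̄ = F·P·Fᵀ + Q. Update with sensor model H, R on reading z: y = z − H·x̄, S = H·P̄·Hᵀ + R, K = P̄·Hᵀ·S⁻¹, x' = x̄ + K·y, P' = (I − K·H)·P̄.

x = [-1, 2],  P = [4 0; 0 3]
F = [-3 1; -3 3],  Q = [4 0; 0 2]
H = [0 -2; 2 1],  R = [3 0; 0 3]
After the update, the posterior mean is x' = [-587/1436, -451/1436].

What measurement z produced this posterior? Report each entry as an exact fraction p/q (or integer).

x̄ = F·x = [5, 9]
P̄ = F·P·Fᵀ + Q = [43 45; 45 65]
S = H·P̄·Hᵀ + R = [263 -310; -310 420]
K = P̄·Hᵀ·S⁻¹ = [281/1436 6553/14360; -655/1436 93/2872]
x' − x̄ = [-7767/1436, -13375/1436] = K·y
y = (KᵀK)⁻¹·Kᵀ·(x' − x̄) = [19, -20]
z = y + H·x̄ = [19, -20] + [-18, 19] = [1, -1]

z = [1, -1]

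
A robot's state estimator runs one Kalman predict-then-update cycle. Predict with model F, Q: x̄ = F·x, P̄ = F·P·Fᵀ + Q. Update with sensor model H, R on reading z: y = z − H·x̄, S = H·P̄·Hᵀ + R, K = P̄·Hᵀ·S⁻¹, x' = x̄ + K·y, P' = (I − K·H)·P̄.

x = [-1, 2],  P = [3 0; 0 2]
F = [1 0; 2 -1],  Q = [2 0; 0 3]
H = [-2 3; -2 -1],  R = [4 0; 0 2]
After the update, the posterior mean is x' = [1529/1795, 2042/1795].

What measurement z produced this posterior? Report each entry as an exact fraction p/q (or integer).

x̄ = F·x = [-1, -4]
P̄ = F·P·Fᵀ + Q = [5 6; 6 17]
S = H·P̄·Hᵀ + R = [105 -55; -55 63]
K = P̄·Hᵀ·S⁻¹ = [-188/1795 -124/359; 431/1795 -90/359]
x' − x̄ = [3324/1795, 9222/1795] = K·y
y = (KᵀK)⁻¹·Kᵀ·(x' − x̄) = [12, -9]
z = y + H·x̄ = [12, -9] + [-10, 6] = [2, -3]

z = [2, -3]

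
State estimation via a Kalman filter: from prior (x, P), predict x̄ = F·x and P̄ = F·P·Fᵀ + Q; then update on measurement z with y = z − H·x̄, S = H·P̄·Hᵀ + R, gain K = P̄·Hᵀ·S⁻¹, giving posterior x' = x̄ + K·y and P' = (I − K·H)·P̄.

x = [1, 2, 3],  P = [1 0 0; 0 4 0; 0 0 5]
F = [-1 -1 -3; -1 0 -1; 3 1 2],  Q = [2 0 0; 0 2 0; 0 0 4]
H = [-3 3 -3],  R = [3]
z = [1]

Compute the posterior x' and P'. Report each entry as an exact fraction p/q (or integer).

x' = [-307/26, -79/26, 17/2]
P' = [2701/52 817/52 -145/4; 817/52 341/52 -37/4; -145/4 -37/4 109/4]

x̄ = F·x = [-12, -4, 11]
P̄ = F·P·Fᵀ + Q = [52 16 -37; 16 8 -13; -37 -13 37]
y = z − H·x̄ = [10]
S = H·P̄·Hᵀ + R = [156]
K = P̄·Hᵀ·S⁻¹ = [1/52; 5/52; -1/4]
x' = x̄ + K·y = [-307/26, -79/26, 17/2]
P' = (I − K·H)·P̄ = [2701/52 817/52 -145/4; 817/52 341/52 -37/4; -145/4 -37/4 109/4]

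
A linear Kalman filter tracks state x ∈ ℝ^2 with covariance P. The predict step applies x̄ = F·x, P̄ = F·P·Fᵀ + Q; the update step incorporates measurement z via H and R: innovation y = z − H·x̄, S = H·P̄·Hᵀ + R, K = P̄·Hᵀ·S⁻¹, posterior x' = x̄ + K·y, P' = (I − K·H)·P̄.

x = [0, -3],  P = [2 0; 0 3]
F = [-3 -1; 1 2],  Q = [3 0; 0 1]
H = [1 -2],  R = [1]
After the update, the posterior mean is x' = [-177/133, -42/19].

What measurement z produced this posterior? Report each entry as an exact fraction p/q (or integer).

x̄ = F·x = [3, -6]
P̄ = F·P·Fᵀ + Q = [24 -12; -12 15]
S = H·P̄·Hᵀ + R = [133]
K = P̄·Hᵀ·S⁻¹ = [48/133; -6/19]
x' − x̄ = [-576/133, 72/19] = K·y
y = (KᵀK)⁻¹·Kᵀ·(x' − x̄) = [-12]
z = y + H·x̄ = [-12] + [15] = [3]

z = [3]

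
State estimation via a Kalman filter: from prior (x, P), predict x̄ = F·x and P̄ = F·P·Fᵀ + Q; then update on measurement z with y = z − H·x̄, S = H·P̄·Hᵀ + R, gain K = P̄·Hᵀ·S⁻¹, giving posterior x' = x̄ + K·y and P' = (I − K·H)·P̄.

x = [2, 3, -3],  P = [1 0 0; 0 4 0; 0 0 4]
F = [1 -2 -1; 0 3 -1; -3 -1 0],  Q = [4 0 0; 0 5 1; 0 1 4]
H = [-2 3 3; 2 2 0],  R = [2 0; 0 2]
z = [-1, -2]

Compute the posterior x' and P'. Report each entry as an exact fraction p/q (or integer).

x̄ = F·x = [-1, 12, -9]
P̄ = F·P·Fᵀ + Q = [25 -20 5; -20 45 -11; 5 -11 17]
y = z − H·x̄ = [-12, -24]
S = H·P̄·Hᵀ + R = [642 94; 94 122]
K = P̄·Hᵀ·S⁻¹ = [-6265/34744 7675/34744; 789/4343 1172/4343; 263/8686 -1057/8686]
x' = x̄ + K·y = [-35941/8686, 14520/4343, -27981/4343]
P' = (I − K·H)·P̄ = [196675/34744 -23625/4343 78985/8686; -23625/4343 24797/4343 -40021/4343; 78985/8686 -40021/4343 66437/4343]

x' = [-35941/8686, 14520/4343, -27981/4343]
P' = [196675/34744 -23625/4343 78985/8686; -23625/4343 24797/4343 -40021/4343; 78985/8686 -40021/4343 66437/4343]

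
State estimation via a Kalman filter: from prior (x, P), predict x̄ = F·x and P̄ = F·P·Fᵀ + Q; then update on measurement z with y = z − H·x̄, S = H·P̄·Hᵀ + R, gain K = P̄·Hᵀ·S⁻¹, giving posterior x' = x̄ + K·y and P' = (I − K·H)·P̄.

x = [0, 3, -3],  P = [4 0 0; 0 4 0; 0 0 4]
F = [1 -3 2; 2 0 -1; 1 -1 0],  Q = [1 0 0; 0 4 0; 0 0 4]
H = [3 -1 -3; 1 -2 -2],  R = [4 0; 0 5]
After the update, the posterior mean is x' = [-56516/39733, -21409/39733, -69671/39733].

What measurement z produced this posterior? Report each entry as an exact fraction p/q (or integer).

x̄ = F·x = [-15, 3, -3]
P̄ = F·P·Fᵀ + Q = [57 0 16; 0 24 8; 16 8 12]
S = H·P̄·Hᵀ + R = [409 211; 211 206]
K = P̄·Hᵀ·S⁻¹ = [20063/39733 -15728/39733; 3616/39733 -16048/39733; 5888/39733 -10660/39733]
x' − x̄ = [539479/39733, -140608/39733, 49528/39733] = K·y
y = (KᵀK)⁻¹·Kᵀ·(x' − x̄) = [41, 18]
z = y + H·x̄ = [41, 18] + [-39, -15] = [2, 3]

z = [2, 3]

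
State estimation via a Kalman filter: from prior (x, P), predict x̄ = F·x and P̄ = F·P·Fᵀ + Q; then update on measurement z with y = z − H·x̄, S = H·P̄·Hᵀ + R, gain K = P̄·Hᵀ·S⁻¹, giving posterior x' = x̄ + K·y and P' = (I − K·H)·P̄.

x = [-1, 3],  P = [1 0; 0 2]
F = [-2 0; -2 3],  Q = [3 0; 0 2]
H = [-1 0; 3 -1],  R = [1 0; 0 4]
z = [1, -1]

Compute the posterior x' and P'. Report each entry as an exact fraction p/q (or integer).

x' = [22/247, 645/247]
P' = [180/247 472/247; 472/247 2072/247]

x̄ = F·x = [2, 11]
P̄ = F·P·Fᵀ + Q = [7 4; 4 24]
y = z − H·x̄ = [3, 4]
S = H·P̄·Hᵀ + R = [8 -17; -17 67]
K = P̄·Hᵀ·S⁻¹ = [-180/247 17/247; -472/247 -164/247]
x' = x̄ + K·y = [22/247, 645/247]
P' = (I − K·H)·P̄ = [180/247 472/247; 472/247 2072/247]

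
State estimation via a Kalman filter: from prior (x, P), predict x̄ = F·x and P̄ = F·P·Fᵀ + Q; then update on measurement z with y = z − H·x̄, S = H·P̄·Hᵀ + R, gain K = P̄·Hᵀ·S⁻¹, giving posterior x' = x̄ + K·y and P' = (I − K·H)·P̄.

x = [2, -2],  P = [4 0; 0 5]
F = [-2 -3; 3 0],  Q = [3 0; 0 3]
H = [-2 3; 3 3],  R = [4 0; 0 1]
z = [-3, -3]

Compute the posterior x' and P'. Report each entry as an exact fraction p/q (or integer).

x' = [-3802/434879, -422391/434879]
P' = [86656/434879 -57696/434879; -57696/434879 76956/434879]

x̄ = F·x = [2, 6]
P̄ = F·P·Fᵀ + Q = [64 -24; -24 39]
y = z − H·x̄ = [-17, -27]
S = H·P̄·Hᵀ + R = [899 -105; -105 496]
K = P̄·Hᵀ·S⁻¹ = [-86600/434879 86880/434879; 86565/434879 57780/434879]
x' = x̄ + K·y = [-3802/434879, -422391/434879]
P' = (I − K·H)·P̄ = [86656/434879 -57696/434879; -57696/434879 76956/434879]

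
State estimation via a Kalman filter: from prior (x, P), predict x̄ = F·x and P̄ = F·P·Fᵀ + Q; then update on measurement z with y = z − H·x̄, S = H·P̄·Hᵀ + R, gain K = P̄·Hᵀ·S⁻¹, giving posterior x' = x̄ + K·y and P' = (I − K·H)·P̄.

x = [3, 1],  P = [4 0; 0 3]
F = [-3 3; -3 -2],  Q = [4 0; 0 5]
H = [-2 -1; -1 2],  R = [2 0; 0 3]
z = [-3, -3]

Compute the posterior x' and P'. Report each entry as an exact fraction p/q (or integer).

x' = [146671/82274, -28382/41137]
P' = [35899/82274 -3173/41137; -3173/41137 22748/41137]

x̄ = F·x = [-6, -11]
P̄ = F·P·Fᵀ + Q = [67 18; 18 53]
y = z − H·x̄ = [-26, 13]
S = H·P̄·Hᵀ + R = [395 -26; -26 210]
K = P̄·Hᵀ·S⁻¹ = [-16363/41137 -16197/82274; -8201/41137 16223/41137]
x' = x̄ + K·y = [146671/82274, -28382/41137]
P' = (I − K·H)·P̄ = [35899/82274 -3173/41137; -3173/41137 22748/41137]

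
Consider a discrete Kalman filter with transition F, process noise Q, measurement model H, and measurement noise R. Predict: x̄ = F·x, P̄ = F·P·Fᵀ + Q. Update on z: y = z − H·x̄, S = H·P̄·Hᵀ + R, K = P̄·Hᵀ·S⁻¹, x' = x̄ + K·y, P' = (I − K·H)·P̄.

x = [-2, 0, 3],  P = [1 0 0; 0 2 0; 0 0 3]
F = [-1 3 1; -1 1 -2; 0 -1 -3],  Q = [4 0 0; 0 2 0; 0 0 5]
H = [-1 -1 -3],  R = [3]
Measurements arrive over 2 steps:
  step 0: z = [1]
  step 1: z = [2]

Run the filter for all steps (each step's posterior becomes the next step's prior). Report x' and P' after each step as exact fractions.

step 0: x̄ = F·x = [5, -4, -9]
step 0: P̄ = F·P·Fᵀ + Q = [26 1 -15; 1 17 16; -15 16 34]
step 0: y = z − H·x̄ = [-25]
step 0: S = H·P̄·Hᵀ + R = [360]
step 0: K = P̄·Hᵀ·S⁻¹ = [1/20; -11/60; -103/360]
step 0: x' = x̄ + K·y = [15/4, 7/12, -133/72]
step 0: P' = (I − K·H)·P̄ = [251/10 43/10 -197/20; 43/10 49/10 -173/60; -197/20 -173/60 1631/360]
step 1: x̄ = F·x = [-277/72, 19/36, 119/24]
step 1: P̄ = F·P·Fᵀ + Q = [19559/360 3259/180 -593/24; 3259/180 1229/90 -1/12; -593/24 -1/12 267/8]
step 1: y = z − H·x̄ = [122/9]
step 1: S = H·P̄·Hᵀ + R = [11647/45]
step 1: K = P̄·Hᵀ·S⁻¹ = [4/613; -1418/11647; -3390/11647]
step 1: x' = x̄ + K·y = [-18433/4904, -52299/46588, 94371/93176]
step 1: P' = (I − K·H)·P̄ = [266383/4904 44899/2452 -118759/4904; 44899/2452 228727/23294 -431173/46588; -118759/4904 -431173/46588 1066709/93176]

step 0: x' = [15/4, 7/12, -133/72], P' = [251/10 43/10 -197/20; 43/10 49/10 -173/60; -197/20 -173/60 1631/360]
step 1: x' = [-18433/4904, -52299/46588, 94371/93176], P' = [266383/4904 44899/2452 -118759/4904; 44899/2452 228727/23294 -431173/46588; -118759/4904 -431173/46588 1066709/93176]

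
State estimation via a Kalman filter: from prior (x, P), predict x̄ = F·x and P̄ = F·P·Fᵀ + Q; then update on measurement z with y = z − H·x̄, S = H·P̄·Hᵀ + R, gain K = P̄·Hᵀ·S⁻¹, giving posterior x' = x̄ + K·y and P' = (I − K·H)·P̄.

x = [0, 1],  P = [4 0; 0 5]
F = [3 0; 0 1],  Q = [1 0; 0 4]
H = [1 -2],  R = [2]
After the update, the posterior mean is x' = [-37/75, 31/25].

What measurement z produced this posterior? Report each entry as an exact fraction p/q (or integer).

x̄ = F·x = [0, 1]
P̄ = F·P·Fᵀ + Q = [37 0; 0 9]
S = H·P̄·Hᵀ + R = [75]
K = P̄·Hᵀ·S⁻¹ = [37/75; -6/25]
x' − x̄ = [-37/75, 6/25] = K·y
y = (KᵀK)⁻¹·Kᵀ·(x' − x̄) = [-1]
z = y + H·x̄ = [-1] + [-2] = [-3]

z = [-3]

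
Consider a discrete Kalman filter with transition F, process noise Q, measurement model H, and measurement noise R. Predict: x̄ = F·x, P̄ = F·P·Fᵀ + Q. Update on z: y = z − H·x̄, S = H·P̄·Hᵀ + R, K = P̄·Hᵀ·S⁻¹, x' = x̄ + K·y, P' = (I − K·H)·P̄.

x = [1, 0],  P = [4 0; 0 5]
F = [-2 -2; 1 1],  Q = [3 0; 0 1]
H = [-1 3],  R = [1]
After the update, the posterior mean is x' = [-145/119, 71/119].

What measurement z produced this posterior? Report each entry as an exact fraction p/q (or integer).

z = [3]

x̄ = F·x = [-2, 1]
P̄ = F·P·Fᵀ + Q = [39 -18; -18 10]
S = H·P̄·Hᵀ + R = [238]
K = P̄·Hᵀ·S⁻¹ = [-93/238; 24/119]
x' − x̄ = [93/119, -48/119] = K·y
y = (KᵀK)⁻¹·Kᵀ·(x' − x̄) = [-2]
z = y + H·x̄ = [-2] + [5] = [3]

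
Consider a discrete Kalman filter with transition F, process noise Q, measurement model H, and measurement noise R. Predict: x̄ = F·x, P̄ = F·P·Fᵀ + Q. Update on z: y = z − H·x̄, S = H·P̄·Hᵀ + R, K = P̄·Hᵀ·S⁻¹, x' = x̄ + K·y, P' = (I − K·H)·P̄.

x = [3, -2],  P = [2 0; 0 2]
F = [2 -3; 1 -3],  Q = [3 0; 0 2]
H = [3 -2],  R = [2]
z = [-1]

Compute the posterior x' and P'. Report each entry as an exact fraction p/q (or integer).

x' = [227/87, 365/87]
P' = [674/87 968/87; 968/87 1430/87]

x̄ = F·x = [12, 9]
P̄ = F·P·Fᵀ + Q = [29 22; 22 22]
y = z − H·x̄ = [-19]
S = H·P̄·Hᵀ + R = [87]
K = P̄·Hᵀ·S⁻¹ = [43/87; 22/87]
x' = x̄ + K·y = [227/87, 365/87]
P' = (I − K·H)·P̄ = [674/87 968/87; 968/87 1430/87]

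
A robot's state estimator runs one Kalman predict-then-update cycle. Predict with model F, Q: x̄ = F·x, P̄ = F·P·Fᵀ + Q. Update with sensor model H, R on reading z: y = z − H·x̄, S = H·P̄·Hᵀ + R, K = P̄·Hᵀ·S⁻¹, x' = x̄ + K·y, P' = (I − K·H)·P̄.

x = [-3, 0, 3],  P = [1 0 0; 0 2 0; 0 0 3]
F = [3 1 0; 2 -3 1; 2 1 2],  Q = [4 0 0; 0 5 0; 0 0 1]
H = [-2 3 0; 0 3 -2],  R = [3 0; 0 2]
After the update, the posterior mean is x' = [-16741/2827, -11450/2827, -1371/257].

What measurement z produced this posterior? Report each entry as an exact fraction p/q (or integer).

z = [-1, -1]

x̄ = F·x = [-9, -3, 0]
P̄ = F·P·Fᵀ + Q = [15 0 8; 0 30 4; 8 4 19]
S = H·P̄·Hᵀ + R = [333 278; 278 300]
K = P̄·Hᵀ·S⁻¹ = [-569/2827 753/5654; 1051/5654 1143/11308; 137/514 -343/1028]
x' − x̄ = [8702/2827, -2969/2827, -1371/257] = K·y
y = (KᵀK)⁻¹·Kᵀ·(x' − x̄) = [-10, 8]
z = y + H·x̄ = [-10, 8] + [9, -9] = [-1, -1]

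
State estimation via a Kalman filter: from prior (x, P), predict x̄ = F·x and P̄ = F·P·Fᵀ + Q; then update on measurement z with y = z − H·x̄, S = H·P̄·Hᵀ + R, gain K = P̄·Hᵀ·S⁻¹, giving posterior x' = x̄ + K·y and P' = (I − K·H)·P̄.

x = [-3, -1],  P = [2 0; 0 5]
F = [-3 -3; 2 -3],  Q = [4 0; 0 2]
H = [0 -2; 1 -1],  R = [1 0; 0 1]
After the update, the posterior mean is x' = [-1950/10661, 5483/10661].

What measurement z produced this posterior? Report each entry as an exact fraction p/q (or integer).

x̄ = F·x = [12, -3]
P̄ = F·P·Fᵀ + Q = [67 33; 33 55]
S = H·P̄·Hᵀ + R = [221 44; 44 57]
K = P̄·Hᵀ·S⁻¹ = [-5258/10661 10418/10661; -5302/10661 -22/10661]
x' − x̄ = [-129882/10661, 37466/10661] = K·y
y = (KᵀK)⁻¹·Kᵀ·(x' − x̄) = [-7, -16]
z = y + H·x̄ = [-7, -16] + [6, 15] = [-1, -1]

z = [-1, -1]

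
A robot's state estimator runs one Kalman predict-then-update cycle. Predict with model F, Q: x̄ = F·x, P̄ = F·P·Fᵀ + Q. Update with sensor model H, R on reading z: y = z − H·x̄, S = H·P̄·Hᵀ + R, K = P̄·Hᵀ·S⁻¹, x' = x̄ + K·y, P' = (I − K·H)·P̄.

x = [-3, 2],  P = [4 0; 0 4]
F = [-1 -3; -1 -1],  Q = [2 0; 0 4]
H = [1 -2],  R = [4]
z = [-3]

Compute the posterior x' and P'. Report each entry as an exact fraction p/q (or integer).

x' = [-7/3, 7/15]
P' = [116/3 56/3; 56/3 148/15]

x̄ = F·x = [-3, 1]
P̄ = F·P·Fᵀ + Q = [42 16; 16 12]
y = z − H·x̄ = [2]
S = H·P̄·Hᵀ + R = [30]
K = P̄·Hᵀ·S⁻¹ = [1/3; -4/15]
x' = x̄ + K·y = [-7/3, 7/15]
P' = (I − K·H)·P̄ = [116/3 56/3; 56/3 148/15]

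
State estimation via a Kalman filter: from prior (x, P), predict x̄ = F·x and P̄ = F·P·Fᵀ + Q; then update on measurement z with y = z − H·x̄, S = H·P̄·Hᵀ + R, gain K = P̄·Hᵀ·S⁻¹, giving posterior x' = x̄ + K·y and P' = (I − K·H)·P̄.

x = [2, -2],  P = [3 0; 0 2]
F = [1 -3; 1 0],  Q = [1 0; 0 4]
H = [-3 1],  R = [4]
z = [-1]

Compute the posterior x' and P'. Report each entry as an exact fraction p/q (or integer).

x̄ = F·x = [8, 2]
P̄ = F·P·Fᵀ + Q = [22 3; 3 7]
y = z − H·x̄ = [21]
S = H·P̄·Hᵀ + R = [191]
K = P̄·Hᵀ·S⁻¹ = [-63/191; -2/191]
x' = x̄ + K·y = [205/191, 340/191]
P' = (I − K·H)·P̄ = [233/191 447/191; 447/191 1333/191]

x' = [205/191, 340/191]
P' = [233/191 447/191; 447/191 1333/191]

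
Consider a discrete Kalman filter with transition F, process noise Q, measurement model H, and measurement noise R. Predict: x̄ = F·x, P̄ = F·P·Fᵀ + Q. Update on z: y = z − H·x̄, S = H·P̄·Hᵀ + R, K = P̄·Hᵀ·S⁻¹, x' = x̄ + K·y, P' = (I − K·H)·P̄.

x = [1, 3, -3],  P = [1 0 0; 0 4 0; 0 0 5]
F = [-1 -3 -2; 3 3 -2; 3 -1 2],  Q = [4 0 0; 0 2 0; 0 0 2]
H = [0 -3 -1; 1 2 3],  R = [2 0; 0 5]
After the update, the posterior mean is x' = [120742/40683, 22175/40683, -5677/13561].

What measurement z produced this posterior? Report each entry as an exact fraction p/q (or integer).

z = [-1, 3]

x̄ = F·x = [-4, 18, -6]
P̄ = F·P·Fᵀ + Q = [61 -19 -11; -19 67 -23; -11 -23 35]
S = H·P̄·Hᵀ + R = [502 -186; -186 231]
K = P̄·Hᵀ·S⁻¹ = [2308/13561 3814/40683; -5427/13561 -5008/40683; 2797/13561 5070/13561]
x' − x̄ = [283474/40683, -710119/40683, 75689/13561] = K·y
y = (KᵀK)⁻¹·Kᵀ·(x' − x̄) = [47, -11]
z = y + H·x̄ = [47, -11] + [-48, 14] = [-1, 3]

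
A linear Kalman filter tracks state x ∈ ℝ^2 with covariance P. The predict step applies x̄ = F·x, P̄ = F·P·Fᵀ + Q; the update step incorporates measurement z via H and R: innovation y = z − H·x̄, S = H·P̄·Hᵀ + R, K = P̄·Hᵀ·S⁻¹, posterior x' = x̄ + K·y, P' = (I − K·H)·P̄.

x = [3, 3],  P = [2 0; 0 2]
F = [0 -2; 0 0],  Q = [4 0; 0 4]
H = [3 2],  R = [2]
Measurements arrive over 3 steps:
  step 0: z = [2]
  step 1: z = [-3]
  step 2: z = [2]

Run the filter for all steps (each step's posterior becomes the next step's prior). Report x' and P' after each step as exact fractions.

step 0: x' = [-2/7, 80/63], P' = [12/7 -16/7; -16/7 220/63]
step 1: x' = [-726/629, 388/1887], P' = [1132/629 -4528/1887; -4528/1887 2292/629]
step 2: x' = [404/719, 904/6471], P' = [11684/6471 -46736/19413; -46736/19413 212828/58239]

step 0: x̄ = F·x = [-6, 0]
step 0: P̄ = F·P·Fᵀ + Q = [12 0; 0 4]
step 0: y = z − H·x̄ = [20]
step 0: S = H·P̄·Hᵀ + R = [126]
step 0: K = P̄·Hᵀ·S⁻¹ = [2/7; 4/63]
step 0: x' = x̄ + K·y = [-2/7, 80/63]
step 0: P' = (I − K·H)·P̄ = [12/7 -16/7; -16/7 220/63]
step 1: x̄ = F·x = [-160/63, 0]
step 1: P̄ = F·P·Fᵀ + Q = [1132/63 0; 0 4]
step 1: y = z − H·x̄ = [97/21]
step 1: S = H·P̄·Hᵀ + R = [1258/7]
step 1: K = P̄·Hᵀ·S⁻¹ = [566/1887; 28/629]
step 1: x' = x̄ + K·y = [-726/629, 388/1887]
step 1: P' = (I − K·H)·P̄ = [1132/629 -4528/1887; -4528/1887 2292/629]
step 2: x̄ = F·x = [-776/1887, 0]
step 2: P̄ = F·P·Fᵀ + Q = [11684/629 0; 0 4]
step 2: y = z − H·x̄ = [2034/629]
step 2: S = H·P̄·Hᵀ + R = [116478/629]
step 2: K = P̄·Hᵀ·S⁻¹ = [5842/19413; 2516/58239]
step 2: x' = x̄ + K·y = [404/719, 904/6471]
step 2: P' = (I − K·H)·P̄ = [11684/6471 -46736/19413; -46736/19413 212828/58239]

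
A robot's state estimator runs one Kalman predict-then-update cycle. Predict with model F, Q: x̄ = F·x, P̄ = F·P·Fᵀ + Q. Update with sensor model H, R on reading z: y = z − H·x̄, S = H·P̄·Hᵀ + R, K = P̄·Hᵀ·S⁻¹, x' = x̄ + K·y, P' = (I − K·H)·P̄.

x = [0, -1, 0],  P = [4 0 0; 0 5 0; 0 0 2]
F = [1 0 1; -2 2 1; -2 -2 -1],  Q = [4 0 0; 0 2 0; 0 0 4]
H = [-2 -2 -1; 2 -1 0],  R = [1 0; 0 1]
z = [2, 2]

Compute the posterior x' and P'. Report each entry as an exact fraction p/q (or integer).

x̄ = F·x = [0, -2, 2]
P̄ = F·P·Fᵀ + Q = [10 -6 -10; -6 40 -6; -10 -6 42]
y = z − H·x̄ = [0, 0]
S = H·P̄·Hᵀ + R = [131 66; 66 105]
K = P̄·Hᵀ·S⁻¹ = [-502/3133 3274/9399; -1026/3133 -2720/9399; -42/3133 -1174/9399]
x' = x̄ + K·y = [0, -2, 2]
P' = (I − K·H)·P̄ = [11878/9399 20482/9399 -63214/9399; 20482/9399 43684/9399 -125254/9399; -63214/9399 -125254/9399 377062/9399]

x' = [0, -2, 2]
P' = [11878/9399 20482/9399 -63214/9399; 20482/9399 43684/9399 -125254/9399; -63214/9399 -125254/9399 377062/9399]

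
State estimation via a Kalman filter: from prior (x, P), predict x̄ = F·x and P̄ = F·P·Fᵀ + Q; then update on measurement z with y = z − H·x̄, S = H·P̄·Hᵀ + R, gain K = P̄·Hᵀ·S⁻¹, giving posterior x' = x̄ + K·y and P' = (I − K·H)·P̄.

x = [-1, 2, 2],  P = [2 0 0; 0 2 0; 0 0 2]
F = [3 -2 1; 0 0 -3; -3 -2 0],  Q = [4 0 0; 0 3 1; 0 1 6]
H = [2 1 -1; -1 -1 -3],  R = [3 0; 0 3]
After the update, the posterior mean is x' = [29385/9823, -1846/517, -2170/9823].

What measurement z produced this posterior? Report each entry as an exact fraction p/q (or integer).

x̄ = F·x = [-5, -6, -1]
P̄ = F·P·Fᵀ + Q = [32 -6 -10; -6 21 1; -10 1 32]
S = H·P̄·Hᵀ + R = [198 77; 77 278]
K = P̄·Hᵀ·S⁻¹ = [18596/49115 -404/4465; 38/517 -4/47; -7479/49115 -1209/4465]
x' − x̄ = [78500/9823, 1256/517, 7653/9823] = K·y
y = (KᵀK)⁻¹·Kᵀ·(x' − x̄) = [18, -13]
z = y + H·x̄ = [18, -13] + [-15, 14] = [3, 1]

z = [3, 1]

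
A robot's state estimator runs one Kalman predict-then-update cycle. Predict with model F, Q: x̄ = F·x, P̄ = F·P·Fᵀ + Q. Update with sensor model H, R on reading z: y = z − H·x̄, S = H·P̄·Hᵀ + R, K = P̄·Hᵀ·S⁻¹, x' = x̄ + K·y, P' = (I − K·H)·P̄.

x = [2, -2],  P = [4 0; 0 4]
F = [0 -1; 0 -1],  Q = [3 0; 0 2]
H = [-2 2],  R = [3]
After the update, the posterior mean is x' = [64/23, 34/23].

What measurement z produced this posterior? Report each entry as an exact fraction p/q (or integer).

z = [-3]

x̄ = F·x = [2, 2]
P̄ = F·P·Fᵀ + Q = [7 4; 4 6]
S = H·P̄·Hᵀ + R = [23]
K = P̄·Hᵀ·S⁻¹ = [-6/23; 4/23]
x' − x̄ = [18/23, -12/23] = K·y
y = (KᵀK)⁻¹·Kᵀ·(x' − x̄) = [-3]
z = y + H·x̄ = [-3] + [0] = [-3]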